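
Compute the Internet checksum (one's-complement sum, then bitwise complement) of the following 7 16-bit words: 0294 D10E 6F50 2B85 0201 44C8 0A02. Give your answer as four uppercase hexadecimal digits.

One's-complement addition (fold any carry out of bit 15 back into bit 0):
  0x0294 + 0xD10E = 0x0D3A2
  0xD3A2 + 0x6F50 = 0x142F2 → wrap carry → 0x42F3
  0x42F3 + 0x2B85 = 0x06E78
  0x6E78 + 0x0201 = 0x07079
  0x7079 + 0x44C8 = 0x0B541
  0xB541 + 0x0A02 = 0x0BF43
One's-complement sum = 0xBF43.
Checksum = ~0xBF43 & 0xFFFF = 0x40BC.

40BC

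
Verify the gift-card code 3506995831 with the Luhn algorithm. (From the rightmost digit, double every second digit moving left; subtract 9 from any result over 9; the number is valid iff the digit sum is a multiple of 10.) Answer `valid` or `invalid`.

From the right, keep odd positions and double even positions (subtract 9 from any doubled value over 9):
  doubled (positions 2,4,...): 6 1 9 0 6 → sum 22
  kept (positions 1,3,...): 1 8 9 6 5 → sum 29
Total = 51.
51 mod 10 = 1, so the number is invalid.

invalid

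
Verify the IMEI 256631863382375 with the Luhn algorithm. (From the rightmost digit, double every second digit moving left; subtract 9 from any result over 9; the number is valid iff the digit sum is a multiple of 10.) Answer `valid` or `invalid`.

From the right, keep odd positions and double even positions (subtract 9 from any doubled value over 9):
  doubled (positions 2,4,...): 5 4 6 3 2 3 1 → sum 24
  kept (positions 1,3,...): 5 3 8 3 8 3 6 2 → sum 38
Total = 62.
62 mod 10 = 2, so the number is invalid.

invalid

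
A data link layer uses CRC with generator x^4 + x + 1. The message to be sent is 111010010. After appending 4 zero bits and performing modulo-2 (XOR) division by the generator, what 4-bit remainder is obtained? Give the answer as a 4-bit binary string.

Append 4 zeros: 1110100100000. Divide by 10011 (XOR where the leading bit is 1):
  pos 0: 11101 XOR 10011 = 01110
  pos 1: 11100 XOR 10011 = 01111
  pos 2: 11110 XOR 10011 = 01101
  pos 3: 11011 XOR 10011 = 01000
  pos 4: 10000 XOR 10011 = 00011
  pos 7: 11000 XOR 10011 = 01011
  pos 8: 10110 XOR 10011 = 00101
Remainder (last 4 bits) = 0101. This is the CRC / FCS.

0101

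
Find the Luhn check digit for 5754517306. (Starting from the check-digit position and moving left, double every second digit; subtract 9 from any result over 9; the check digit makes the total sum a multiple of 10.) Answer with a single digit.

Partial digits right→left: 6 0 3 7 1 5 4 5 7 5
Double every second digit counting from the check-digit position (so the 1st, 3rd, 5th, ... of the partial from the right).
  doubled (with −9 where >9): 3 6 2 8 5 → sum 24
  kept as-is: 0 7 5 5 5 → sum 22
Total = 24 + 22 = 46.
Check digit = (10 − (46 mod 10)) mod 10 = 4.

4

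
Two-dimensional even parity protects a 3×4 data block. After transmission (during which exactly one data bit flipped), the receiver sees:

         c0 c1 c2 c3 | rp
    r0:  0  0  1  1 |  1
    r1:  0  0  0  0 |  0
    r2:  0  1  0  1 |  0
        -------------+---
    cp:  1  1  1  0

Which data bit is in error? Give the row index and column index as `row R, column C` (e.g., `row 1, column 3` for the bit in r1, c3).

row 0, column 0

Recompute each row's even parity and compare to rp:
  r0: data parity 0, sent rp 1 → mismatch
  r1: data parity 0, sent rp 0 → ok
  r2: data parity 0, sent rp 0 → ok
Recompute each column's even parity and compare to cp:
  c0: data parity 0, sent cp 1 → mismatch
  c1: data parity 1, sent cp 1 → ok
  c2: data parity 1, sent cp 1 → ok
  c3: data parity 0, sent cp 0 → ok
Exactly one row (r0) and one column (c0) fail → the flipped bit is at their intersection.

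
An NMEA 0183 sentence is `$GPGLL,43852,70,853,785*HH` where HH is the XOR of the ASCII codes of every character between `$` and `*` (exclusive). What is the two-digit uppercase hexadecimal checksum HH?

XOR the ASCII codes of the payload characters:
  'G' = 0x47 → acc = 0x47
  'P' = 0x50 → acc = 0x17
  'G' = 0x47 → acc = 0x50
  'L' = 0x4C → acc = 0x1C
  'L' = 0x4C → acc = 0x50
  ',' = 0x2C → acc = 0x7C
  '4' = 0x34 → acc = 0x48
  '3' = 0x33 → acc = 0x7B
  '8' = 0x38 → acc = 0x43
  '5' = 0x35 → acc = 0x76
  '2' = 0x32 → acc = 0x44
  ',' = 0x2C → acc = 0x68
  '7' = 0x37 → acc = 0x5F
  '0' = 0x30 → acc = 0x6F
  ',' = 0x2C → acc = 0x43
  '8' = 0x38 → acc = 0x7B
  '5' = 0x35 → acc = 0x4E
  '3' = 0x33 → acc = 0x7D
  ',' = 0x2C → acc = 0x51
  '7' = 0x37 → acc = 0x66
  '8' = 0x38 → acc = 0x5E
  '5' = 0x35 → acc = 0x6B
Checksum = 0x6B.

6B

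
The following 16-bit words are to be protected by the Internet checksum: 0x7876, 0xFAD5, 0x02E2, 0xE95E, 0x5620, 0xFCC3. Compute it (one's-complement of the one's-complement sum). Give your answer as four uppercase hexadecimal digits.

One's-complement addition (fold any carry out of bit 15 back into bit 0):
  0x7876 + 0xFAD5 = 0x1734B → wrap carry → 0x734C
  0x734C + 0x02E2 = 0x0762E
  0x762E + 0xE95E = 0x15F8C → wrap carry → 0x5F8D
  0x5F8D + 0x5620 = 0x0B5AD
  0xB5AD + 0xFCC3 = 0x1B270 → wrap carry → 0xB271
One's-complement sum = 0xB271.
Checksum = ~0xB271 & 0xFFFF = 0x4D8E.

4D8E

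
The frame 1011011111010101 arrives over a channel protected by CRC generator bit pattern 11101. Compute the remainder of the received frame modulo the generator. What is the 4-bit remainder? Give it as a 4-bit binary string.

Modulo-2 division of 1011011111010101 by 11101:
  pos 0: 10110 XOR 11101 = 01011
  pos 1: 10111 XOR 11101 = 01010
  pos 2: 10101 XOR 11101 = 01000
  pos 3: 10001 XOR 11101 = 01100
  pos 4: 11001 XOR 11101 = 00100
  pos 6: 10010 XOR 11101 = 01111
  pos 7: 11111 XOR 11101 = 00010
  pos 10: 10010 XOR 11101 = 01111
  pos 11: 11111 XOR 11101 = 00010
Remainder = 0010 (nonzero — an error is detected).

0010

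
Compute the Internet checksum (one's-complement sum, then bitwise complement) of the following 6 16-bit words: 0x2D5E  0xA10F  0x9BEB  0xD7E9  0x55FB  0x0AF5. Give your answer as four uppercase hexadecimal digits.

5CCC

One's-complement addition (fold any carry out of bit 15 back into bit 0):
  0x2D5E + 0xA10F = 0x0CE6D
  0xCE6D + 0x9BEB = 0x16A58 → wrap carry → 0x6A59
  0x6A59 + 0xD7E9 = 0x14242 → wrap carry → 0x4243
  0x4243 + 0x55FB = 0x0983E
  0x983E + 0x0AF5 = 0x0A333
One's-complement sum = 0xA333.
Checksum = ~0xA333 & 0xFFFF = 0x5CCC.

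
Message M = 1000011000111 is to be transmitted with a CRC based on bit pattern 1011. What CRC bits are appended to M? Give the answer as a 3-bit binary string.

Append 3 zeros: 1000011000111000. Divide by 1011 (XOR where the leading bit is 1):
  pos 0: 1000 XOR 1011 = 0011
  pos 2: 1101 XOR 1011 = 0110
  pos 3: 1101 XOR 1011 = 0110
  pos 4: 1100 XOR 1011 = 0111
  pos 5: 1110 XOR 1011 = 0101
  pos 6: 1010 XOR 1011 = 0001
  pos 9: 1111 XOR 1011 = 0100
  pos 10: 1000 XOR 1011 = 0011
  pos 12: 1100 XOR 1011 = 0111
Remainder (last 3 bits) = 111. This is the CRC / FCS.

111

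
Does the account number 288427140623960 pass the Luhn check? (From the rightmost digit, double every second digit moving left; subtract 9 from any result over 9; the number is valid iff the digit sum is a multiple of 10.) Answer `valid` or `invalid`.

From the right, keep odd positions and double even positions (subtract 9 from any doubled value over 9):
  doubled (positions 2,4,...): 3 6 3 8 5 8 7 → sum 40
  kept (positions 1,3,...): 0 9 2 0 1 2 8 2 → sum 24
Total = 64.
64 mod 10 = 4, so the number is invalid.

invalid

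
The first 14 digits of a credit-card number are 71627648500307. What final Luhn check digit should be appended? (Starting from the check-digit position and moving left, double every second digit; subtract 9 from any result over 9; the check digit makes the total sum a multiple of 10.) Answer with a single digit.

Partial digits right→left: 7 0 3 0 0 5 8 4 6 7 2 6 1 7
Double every second digit counting from the check-digit position (so the 1st, 3rd, 5th, ... of the partial from the right).
  doubled (with −9 where >9): 5 6 0 7 3 4 2 → sum 27
  kept as-is: 0 0 5 4 7 6 7 → sum 29
Total = 27 + 29 = 56.
Check digit = (10 − (56 mod 10)) mod 10 = 4.

4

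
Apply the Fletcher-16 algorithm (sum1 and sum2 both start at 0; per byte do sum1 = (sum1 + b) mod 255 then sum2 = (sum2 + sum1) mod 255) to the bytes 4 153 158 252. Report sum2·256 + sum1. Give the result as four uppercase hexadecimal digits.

Running sums (mod 255):
  after byte 0 (4): sum1=4, sum2=4
  after byte 1 (153): sum1=157, sum2=161
  after byte 2 (158): sum1=60, sum2=221
  after byte 3 (252): sum1=57, sum2=23
Checksum = sum2·256 + sum1 = 23·256 + 57 = 5945 = 0x1739.

1739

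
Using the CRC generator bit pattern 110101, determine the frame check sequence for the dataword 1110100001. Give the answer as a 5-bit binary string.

Append 5 zeros: 111010000100000. Divide by 110101 (XOR where the leading bit is 1):
  pos 0: 111010 XOR 110101 = 001111
  pos 2: 111100 XOR 110101 = 001001
  pos 4: 100101 XOR 110101 = 010000
  pos 5: 100000 XOR 110101 = 010101
  pos 6: 101010 XOR 110101 = 011111
  pos 7: 111110 XOR 110101 = 001011
  pos 9: 101100 XOR 110101 = 011001
Remainder (last 5 bits) = 11001. This is the CRC / FCS.

11001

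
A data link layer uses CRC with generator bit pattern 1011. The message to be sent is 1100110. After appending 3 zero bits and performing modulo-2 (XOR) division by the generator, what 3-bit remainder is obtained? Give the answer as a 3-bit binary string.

Append 3 zeros: 1100110000. Divide by 1011 (XOR where the leading bit is 1):
  pos 0: 1100 XOR 1011 = 0111
  pos 1: 1111 XOR 1011 = 0100
  pos 2: 1001 XOR 1011 = 0010
  pos 4: 1000 XOR 1011 = 0011
  pos 6: 1100 XOR 1011 = 0111
Remainder (last 3 bits) = 111. This is the CRC / FCS.

111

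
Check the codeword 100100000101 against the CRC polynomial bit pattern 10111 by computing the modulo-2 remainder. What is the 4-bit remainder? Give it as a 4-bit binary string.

0000

Modulo-2 division of 100100000101 by 10111:
  pos 0: 10010 XOR 10111 = 00101
  pos 2: 10100 XOR 10111 = 00011
  pos 5: 11001 XOR 10111 = 01110
  pos 6: 11100 XOR 10111 = 01011
  pos 7: 10111 XOR 10111 = 00000
Remainder = 0000 (zero — the frame passes the CRC check).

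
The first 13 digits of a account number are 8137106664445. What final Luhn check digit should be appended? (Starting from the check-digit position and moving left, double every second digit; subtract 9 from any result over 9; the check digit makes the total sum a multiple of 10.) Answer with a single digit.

Partial digits right→left: 5 4 4 4 6 6 6 0 1 7 3 1 8
Double every second digit counting from the check-digit position (so the 1st, 3rd, 5th, ... of the partial from the right).
  doubled (with −9 where >9): 1 8 3 3 2 6 7 → sum 30
  kept as-is: 4 4 6 0 7 1 → sum 22
Total = 30 + 22 = 52.
Check digit = (10 − (52 mod 10)) mod 10 = 8.

8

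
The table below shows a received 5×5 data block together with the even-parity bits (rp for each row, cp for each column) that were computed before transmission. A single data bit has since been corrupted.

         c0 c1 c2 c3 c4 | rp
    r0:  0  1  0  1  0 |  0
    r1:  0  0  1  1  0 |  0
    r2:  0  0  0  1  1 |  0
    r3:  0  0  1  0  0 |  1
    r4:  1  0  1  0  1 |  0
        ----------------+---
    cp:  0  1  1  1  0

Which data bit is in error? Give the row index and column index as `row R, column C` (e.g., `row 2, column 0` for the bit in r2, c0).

Recompute each row's even parity and compare to rp:
  r0: data parity 0, sent rp 0 → ok
  r1: data parity 0, sent rp 0 → ok
  r2: data parity 0, sent rp 0 → ok
  r3: data parity 1, sent rp 1 → ok
  r4: data parity 1, sent rp 0 → mismatch
Recompute each column's even parity and compare to cp:
  c0: data parity 1, sent cp 0 → mismatch
  c1: data parity 1, sent cp 1 → ok
  c2: data parity 1, sent cp 1 → ok
  c3: data parity 1, sent cp 1 → ok
  c4: data parity 0, sent cp 0 → ok
Exactly one row (r4) and one column (c0) fail → the flipped bit is at their intersection.

row 4, column 0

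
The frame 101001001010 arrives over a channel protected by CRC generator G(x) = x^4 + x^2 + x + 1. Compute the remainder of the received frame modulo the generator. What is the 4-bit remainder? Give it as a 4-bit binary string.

Modulo-2 division of 101001001010 by 10111:
  pos 0: 10100 XOR 10111 = 00011
  pos 3: 11100 XOR 10111 = 01011
  pos 4: 10111 XOR 10111 = 00000
Remainder = 0010 (nonzero — an error is detected).

0010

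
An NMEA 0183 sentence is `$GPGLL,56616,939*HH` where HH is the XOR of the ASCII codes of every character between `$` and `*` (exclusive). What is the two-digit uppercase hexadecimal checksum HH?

XOR the ASCII codes of the payload characters:
  'G' = 0x47 → acc = 0x47
  'P' = 0x50 → acc = 0x17
  'G' = 0x47 → acc = 0x50
  'L' = 0x4C → acc = 0x1C
  'L' = 0x4C → acc = 0x50
  ',' = 0x2C → acc = 0x7C
  '5' = 0x35 → acc = 0x49
  '6' = 0x36 → acc = 0x7F
  '6' = 0x36 → acc = 0x49
  '1' = 0x31 → acc = 0x78
  '6' = 0x36 → acc = 0x4E
  ',' = 0x2C → acc = 0x62
  '9' = 0x39 → acc = 0x5B
  '3' = 0x33 → acc = 0x68
  '9' = 0x39 → acc = 0x51
Checksum = 0x51.

51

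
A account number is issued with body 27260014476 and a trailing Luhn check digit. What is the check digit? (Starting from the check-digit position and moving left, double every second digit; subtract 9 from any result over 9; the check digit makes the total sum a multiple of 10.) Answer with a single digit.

5

Partial digits right→left: 6 7 4 4 1 0 0 6 2 7 2
Double every second digit counting from the check-digit position (so the 1st, 3rd, 5th, ... of the partial from the right).
  doubled (with −9 where >9): 3 8 2 0 4 4 → sum 21
  kept as-is: 7 4 0 6 7 → sum 24
Total = 21 + 24 = 45.
Check digit = (10 − (45 mod 10)) mod 10 = 5.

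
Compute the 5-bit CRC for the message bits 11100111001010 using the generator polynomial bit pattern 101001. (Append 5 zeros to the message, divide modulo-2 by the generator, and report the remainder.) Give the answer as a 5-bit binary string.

00001

Append 5 zeros: 1110011100101000000. Divide by 101001 (XOR where the leading bit is 1):
  pos 0: 111001 XOR 101001 = 010000
  pos 1: 100001 XOR 101001 = 001000
  pos 3: 100010 XOR 101001 = 001011
  pos 5: 101101 XOR 101001 = 000100
  pos 8: 100010 XOR 101001 = 001011
  pos 10: 101100 XOR 101001 = 000101
  pos 13: 101000 XOR 101001 = 000001
Remainder (last 5 bits) = 00001. This is the CRC / FCS.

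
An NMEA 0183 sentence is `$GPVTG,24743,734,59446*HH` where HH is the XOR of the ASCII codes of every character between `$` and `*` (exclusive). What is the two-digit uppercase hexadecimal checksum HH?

XOR the ASCII codes of the payload characters:
  'G' = 0x47 → acc = 0x47
  'P' = 0x50 → acc = 0x17
  'V' = 0x56 → acc = 0x41
  'T' = 0x54 → acc = 0x15
  'G' = 0x47 → acc = 0x52
  ',' = 0x2C → acc = 0x7E
  '2' = 0x32 → acc = 0x4C
  '4' = 0x34 → acc = 0x78
  '7' = 0x37 → acc = 0x4F
  '4' = 0x34 → acc = 0x7B
  '3' = 0x33 → acc = 0x48
  ',' = 0x2C → acc = 0x64
  '7' = 0x37 → acc = 0x53
  '3' = 0x33 → acc = 0x60
  '4' = 0x34 → acc = 0x54
  ',' = 0x2C → acc = 0x78
  '5' = 0x35 → acc = 0x4D
  '9' = 0x39 → acc = 0x74
  '4' = 0x34 → acc = 0x40
  '4' = 0x34 → acc = 0x74
  '6' = 0x36 → acc = 0x42
Checksum = 0x42.

42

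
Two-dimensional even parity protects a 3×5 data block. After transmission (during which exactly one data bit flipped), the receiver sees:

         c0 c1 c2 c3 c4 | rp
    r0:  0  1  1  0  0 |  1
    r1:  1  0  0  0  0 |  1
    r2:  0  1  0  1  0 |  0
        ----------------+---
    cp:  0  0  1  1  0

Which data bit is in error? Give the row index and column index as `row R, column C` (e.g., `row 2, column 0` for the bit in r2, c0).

Recompute each row's even parity and compare to rp:
  r0: data parity 0, sent rp 1 → mismatch
  r1: data parity 1, sent rp 1 → ok
  r2: data parity 0, sent rp 0 → ok
Recompute each column's even parity and compare to cp:
  c0: data parity 1, sent cp 0 → mismatch
  c1: data parity 0, sent cp 0 → ok
  c2: data parity 1, sent cp 1 → ok
  c3: data parity 1, sent cp 1 → ok
  c4: data parity 0, sent cp 0 → ok
Exactly one row (r0) and one column (c0) fail → the flipped bit is at their intersection.

row 0, column 0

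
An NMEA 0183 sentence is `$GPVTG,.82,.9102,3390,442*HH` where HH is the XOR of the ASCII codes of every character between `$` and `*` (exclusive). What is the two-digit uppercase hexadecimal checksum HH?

69

XOR the ASCII codes of the payload characters:
  'G' = 0x47 → acc = 0x47
  'P' = 0x50 → acc = 0x17
  'V' = 0x56 → acc = 0x41
  'T' = 0x54 → acc = 0x15
  'G' = 0x47 → acc = 0x52
  ',' = 0x2C → acc = 0x7E
  '.' = 0x2E → acc = 0x50
  '8' = 0x38 → acc = 0x68
  '2' = 0x32 → acc = 0x5A
  ',' = 0x2C → acc = 0x76
  '.' = 0x2E → acc = 0x58
  '9' = 0x39 → acc = 0x61
  '1' = 0x31 → acc = 0x50
  '0' = 0x30 → acc = 0x60
  '2' = 0x32 → acc = 0x52
  ',' = 0x2C → acc = 0x7E
  '3' = 0x33 → acc = 0x4D
  '3' = 0x33 → acc = 0x7E
  '9' = 0x39 → acc = 0x47
  '0' = 0x30 → acc = 0x77
  ',' = 0x2C → acc = 0x5B
  '4' = 0x34 → acc = 0x6F
  '4' = 0x34 → acc = 0x5B
  '2' = 0x32 → acc = 0x69
Checksum = 0x69.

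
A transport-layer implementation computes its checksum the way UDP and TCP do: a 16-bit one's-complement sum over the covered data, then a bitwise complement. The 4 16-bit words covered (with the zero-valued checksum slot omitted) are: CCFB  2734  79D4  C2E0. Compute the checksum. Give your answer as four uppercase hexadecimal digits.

CF1A

One's-complement addition (fold any carry out of bit 15 back into bit 0):
  0xCCFB + 0x2734 = 0x0F42F
  0xF42F + 0x79D4 = 0x16E03 → wrap carry → 0x6E04
  0x6E04 + 0xC2E0 = 0x130E4 → wrap carry → 0x30E5
One's-complement sum = 0x30E5.
Checksum = ~0x30E5 & 0xFFFF = 0xCF1A.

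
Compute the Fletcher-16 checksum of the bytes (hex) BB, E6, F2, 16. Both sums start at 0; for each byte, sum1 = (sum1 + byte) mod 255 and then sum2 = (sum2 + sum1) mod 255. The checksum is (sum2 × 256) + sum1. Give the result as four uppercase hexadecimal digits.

9FAB

Running sums (mod 255):
  after byte 0 (BB): sum1=187, sum2=187
  after byte 1 (E6): sum1=162, sum2=94
  after byte 2 (F2): sum1=149, sum2=243
  after byte 3 (16): sum1=171, sum2=159
Checksum = sum2·256 + sum1 = 159·256 + 171 = 40875 = 0x9FAB.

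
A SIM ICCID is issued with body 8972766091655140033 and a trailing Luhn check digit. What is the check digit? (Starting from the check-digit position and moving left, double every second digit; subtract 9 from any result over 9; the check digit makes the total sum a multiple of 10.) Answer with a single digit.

Partial digits right→left: 3 3 0 0 4 1 5 5 6 1 9 0 6 6 7 2 7 9 8
Double every second digit counting from the check-digit position (so the 1st, 3rd, 5th, ... of the partial from the right).
  doubled (with −9 where >9): 6 0 8 1 3 9 3 5 5 7 → sum 47
  kept as-is: 3 0 1 5 1 0 6 2 9 → sum 27
Total = 47 + 27 = 74.
Check digit = (10 − (74 mod 10)) mod 10 = 6.

6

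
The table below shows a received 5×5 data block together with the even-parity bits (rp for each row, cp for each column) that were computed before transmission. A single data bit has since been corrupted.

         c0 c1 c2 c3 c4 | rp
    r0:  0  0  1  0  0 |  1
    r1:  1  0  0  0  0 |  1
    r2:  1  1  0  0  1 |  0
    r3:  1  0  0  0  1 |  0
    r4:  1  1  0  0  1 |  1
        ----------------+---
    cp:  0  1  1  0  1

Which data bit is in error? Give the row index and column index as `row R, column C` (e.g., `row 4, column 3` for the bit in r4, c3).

Recompute each row's even parity and compare to rp:
  r0: data parity 1, sent rp 1 → ok
  r1: data parity 1, sent rp 1 → ok
  r2: data parity 1, sent rp 0 → mismatch
  r3: data parity 0, sent rp 0 → ok
  r4: data parity 1, sent rp 1 → ok
Recompute each column's even parity and compare to cp:
  c0: data parity 0, sent cp 0 → ok
  c1: data parity 0, sent cp 1 → mismatch
  c2: data parity 1, sent cp 1 → ok
  c3: data parity 0, sent cp 0 → ok
  c4: data parity 1, sent cp 1 → ok
Exactly one row (r2) and one column (c1) fail → the flipped bit is at their intersection.

row 2, column 1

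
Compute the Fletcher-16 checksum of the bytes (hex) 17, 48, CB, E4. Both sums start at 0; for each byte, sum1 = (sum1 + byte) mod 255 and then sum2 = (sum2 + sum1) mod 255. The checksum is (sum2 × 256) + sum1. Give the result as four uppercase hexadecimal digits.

Running sums (mod 255):
  after byte 0 (17): sum1=23, sum2=23
  after byte 1 (48): sum1=95, sum2=118
  after byte 2 (CB): sum1=43, sum2=161
  after byte 3 (E4): sum1=16, sum2=177
Checksum = sum2·256 + sum1 = 177·256 + 16 = 45328 = 0xB110.

B110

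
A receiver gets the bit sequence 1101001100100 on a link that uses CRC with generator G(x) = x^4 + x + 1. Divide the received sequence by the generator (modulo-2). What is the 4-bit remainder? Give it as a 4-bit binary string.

0101

Modulo-2 division of 1101001100100 by 10011:
  pos 0: 11010 XOR 10011 = 01001
  pos 1: 10010 XOR 10011 = 00001
  pos 5: 11100 XOR 10011 = 01111
  pos 6: 11111 XOR 10011 = 01100
  pos 7: 11000 XOR 10011 = 01011
  pos 8: 10110 XOR 10011 = 00101
Remainder = 0101 (nonzero — an error is detected).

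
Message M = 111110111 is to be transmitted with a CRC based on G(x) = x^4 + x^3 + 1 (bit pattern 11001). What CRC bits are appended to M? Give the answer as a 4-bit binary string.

0010

Append 4 zeros: 1111101110000. Divide by 11001 (XOR where the leading bit is 1):
  pos 0: 11111 XOR 11001 = 00110
  pos 2: 11001 XOR 11001 = 00000
  pos 7: 11000 XOR 11001 = 00001
Remainder (last 4 bits) = 0010. This is the CRC / FCS.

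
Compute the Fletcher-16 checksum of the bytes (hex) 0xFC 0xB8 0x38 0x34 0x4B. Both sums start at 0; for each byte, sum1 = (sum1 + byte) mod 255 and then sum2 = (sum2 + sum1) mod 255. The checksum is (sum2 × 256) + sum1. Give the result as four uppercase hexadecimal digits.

Running sums (mod 255):
  after byte 0 (0xFC): sum1=252, sum2=252
  after byte 1 (0xB8): sum1=181, sum2=178
  after byte 2 (0x38): sum1=237, sum2=160
  after byte 3 (0x34): sum1=34, sum2=194
  after byte 4 (0x4B): sum1=109, sum2=48
Checksum = sum2·256 + sum1 = 48·256 + 109 = 12397 = 0x306D.

306D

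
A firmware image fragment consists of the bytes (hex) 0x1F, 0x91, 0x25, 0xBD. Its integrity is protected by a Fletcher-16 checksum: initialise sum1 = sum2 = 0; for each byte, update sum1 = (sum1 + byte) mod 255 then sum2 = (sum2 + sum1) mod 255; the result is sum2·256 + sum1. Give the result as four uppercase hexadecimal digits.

Running sums (mod 255):
  after byte 0 (0x1F): sum1=31, sum2=31
  after byte 1 (0x91): sum1=176, sum2=207
  after byte 2 (0x25): sum1=213, sum2=165
  after byte 3 (0xBD): sum1=147, sum2=57
Checksum = sum2·256 + sum1 = 57·256 + 147 = 14739 = 0x3993.

3993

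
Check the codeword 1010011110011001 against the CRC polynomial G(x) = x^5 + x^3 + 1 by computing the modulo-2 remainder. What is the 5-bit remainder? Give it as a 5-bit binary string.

Modulo-2 division of 1010011110011001 by 101001:
  pos 0: 101001 XOR 101001 = 000000
  pos 6: 111001 XOR 101001 = 010000
  pos 7: 100001 XOR 101001 = 001000
  pos 9: 100000 XOR 101001 = 001001
Remainder = 10011 (nonzero — an error is detected).

10011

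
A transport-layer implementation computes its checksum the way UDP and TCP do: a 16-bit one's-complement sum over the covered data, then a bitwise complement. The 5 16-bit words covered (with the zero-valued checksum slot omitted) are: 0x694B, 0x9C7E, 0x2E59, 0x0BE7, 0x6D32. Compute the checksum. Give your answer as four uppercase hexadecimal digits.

One's-complement addition (fold any carry out of bit 15 back into bit 0):
  0x694B + 0x9C7E = 0x105C9 → wrap carry → 0x05CA
  0x05CA + 0x2E59 = 0x03423
  0x3423 + 0x0BE7 = 0x0400A
  0x400A + 0x6D32 = 0x0AD3C
One's-complement sum = 0xAD3C.
Checksum = ~0xAD3C & 0xFFFF = 0x52C3.

52C3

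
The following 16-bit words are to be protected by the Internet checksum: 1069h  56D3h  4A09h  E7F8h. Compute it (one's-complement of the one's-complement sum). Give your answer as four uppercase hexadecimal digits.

One's-complement addition (fold any carry out of bit 15 back into bit 0):
  0x1069 + 0x56D3 = 0x0673C
  0x673C + 0x4A09 = 0x0B145
  0xB145 + 0xE7F8 = 0x1993D → wrap carry → 0x993E
One's-complement sum = 0x993E.
Checksum = ~0x993E & 0xFFFF = 0x66C1.

66C1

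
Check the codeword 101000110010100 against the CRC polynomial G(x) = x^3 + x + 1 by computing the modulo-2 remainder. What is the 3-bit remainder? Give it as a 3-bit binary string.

111

Modulo-2 division of 101000110010100 by 1011:
  pos 0: 1010 XOR 1011 = 0001
  pos 3: 1001 XOR 1011 = 0010
  pos 5: 1010 XOR 1011 = 0001
  pos 8: 1010 XOR 1011 = 0001
  pos 11: 1100 XOR 1011 = 0111
Remainder = 111 (nonzero — an error is detected).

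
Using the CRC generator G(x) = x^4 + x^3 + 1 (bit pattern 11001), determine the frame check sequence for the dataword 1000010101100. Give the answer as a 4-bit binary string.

0010

Append 4 zeros: 10000101011000000. Divide by 11001 (XOR where the leading bit is 1):
  pos 0: 10000 XOR 11001 = 01001
  pos 1: 10011 XOR 11001 = 01010
  pos 2: 10100 XOR 11001 = 01101
  pos 3: 11011 XOR 11001 = 00010
  pos 6: 10011 XOR 11001 = 01010
  pos 7: 10100 XOR 11001 = 01101
  pos 8: 11010 XOR 11001 = 00011
  pos 11: 11000 XOR 11001 = 00001
Remainder (last 4 bits) = 0010. This is the CRC / FCS.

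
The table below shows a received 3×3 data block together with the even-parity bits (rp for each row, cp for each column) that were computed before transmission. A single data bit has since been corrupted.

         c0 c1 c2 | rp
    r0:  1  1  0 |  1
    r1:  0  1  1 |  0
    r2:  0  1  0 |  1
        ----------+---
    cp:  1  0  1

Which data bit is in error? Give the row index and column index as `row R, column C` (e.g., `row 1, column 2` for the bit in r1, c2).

Recompute each row's even parity and compare to rp:
  r0: data parity 0, sent rp 1 → mismatch
  r1: data parity 0, sent rp 0 → ok
  r2: data parity 1, sent rp 1 → ok
Recompute each column's even parity and compare to cp:
  c0: data parity 1, sent cp 1 → ok
  c1: data parity 1, sent cp 0 → mismatch
  c2: data parity 1, sent cp 1 → ok
Exactly one row (r0) and one column (c1) fail → the flipped bit is at their intersection.

row 0, column 1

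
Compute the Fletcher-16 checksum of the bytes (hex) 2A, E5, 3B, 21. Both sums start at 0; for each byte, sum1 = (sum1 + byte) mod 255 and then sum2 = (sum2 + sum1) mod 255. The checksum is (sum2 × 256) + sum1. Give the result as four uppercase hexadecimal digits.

F16C

Running sums (mod 255):
  after byte 0 (2A): sum1=42, sum2=42
  after byte 1 (E5): sum1=16, sum2=58
  after byte 2 (3B): sum1=75, sum2=133
  after byte 3 (21): sum1=108, sum2=241
Checksum = sum2·256 + sum1 = 241·256 + 108 = 61804 = 0xF16C.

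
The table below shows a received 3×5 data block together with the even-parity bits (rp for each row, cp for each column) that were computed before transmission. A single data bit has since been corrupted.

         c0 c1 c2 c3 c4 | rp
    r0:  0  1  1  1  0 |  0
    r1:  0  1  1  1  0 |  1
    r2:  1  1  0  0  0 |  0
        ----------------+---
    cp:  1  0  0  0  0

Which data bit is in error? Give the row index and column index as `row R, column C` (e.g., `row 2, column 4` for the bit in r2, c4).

row 0, column 1

Recompute each row's even parity and compare to rp:
  r0: data parity 1, sent rp 0 → mismatch
  r1: data parity 1, sent rp 1 → ok
  r2: data parity 0, sent rp 0 → ok
Recompute each column's even parity and compare to cp:
  c0: data parity 1, sent cp 1 → ok
  c1: data parity 1, sent cp 0 → mismatch
  c2: data parity 0, sent cp 0 → ok
  c3: data parity 0, sent cp 0 → ok
  c4: data parity 0, sent cp 0 → ok
Exactly one row (r0) and one column (c1) fail → the flipped bit is at their intersection.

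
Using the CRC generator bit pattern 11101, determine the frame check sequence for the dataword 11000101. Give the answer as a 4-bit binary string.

0110

Append 4 zeros: 110001010000. Divide by 11101 (XOR where the leading bit is 1):
  pos 0: 11000 XOR 11101 = 00101
  pos 2: 10110 XOR 11101 = 01011
  pos 3: 10111 XOR 11101 = 01010
  pos 4: 10100 XOR 11101 = 01001
  pos 5: 10010 XOR 11101 = 01111
  pos 6: 11110 XOR 11101 = 00011
Remainder (last 4 bits) = 0110. This is the CRC / FCS.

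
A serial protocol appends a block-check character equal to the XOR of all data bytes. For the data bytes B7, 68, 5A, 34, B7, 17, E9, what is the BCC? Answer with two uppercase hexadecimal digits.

XOR the bytes together:
  start with 0xB7
  0xB7 ⊕ 0x68 = 0xDF
  0xDF ⊕ 0x5A = 0x85
  0x85 ⊕ 0x34 = 0xB1
  0xB1 ⊕ 0xB7 = 0x06
  0x06 ⊕ 0x17 = 0x11
  0x11 ⊕ 0xE9 = 0xF8

F8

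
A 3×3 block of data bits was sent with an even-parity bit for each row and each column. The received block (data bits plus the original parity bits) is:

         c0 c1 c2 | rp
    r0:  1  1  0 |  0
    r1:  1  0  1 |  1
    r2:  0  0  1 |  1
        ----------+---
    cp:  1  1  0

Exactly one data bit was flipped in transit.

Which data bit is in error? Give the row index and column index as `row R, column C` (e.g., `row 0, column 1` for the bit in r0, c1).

Recompute each row's even parity and compare to rp:
  r0: data parity 0, sent rp 0 → ok
  r1: data parity 0, sent rp 1 → mismatch
  r2: data parity 1, sent rp 1 → ok
Recompute each column's even parity and compare to cp:
  c0: data parity 0, sent cp 1 → mismatch
  c1: data parity 1, sent cp 1 → ok
  c2: data parity 0, sent cp 0 → ok
Exactly one row (r1) and one column (c0) fail → the flipped bit is at their intersection.

row 1, column 0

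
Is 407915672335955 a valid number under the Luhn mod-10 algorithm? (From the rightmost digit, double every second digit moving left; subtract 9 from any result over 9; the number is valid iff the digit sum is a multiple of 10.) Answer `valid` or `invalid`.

From the right, keep odd positions and double even positions (subtract 9 from any doubled value over 9):
  doubled (positions 2,4,...): 1 1 6 5 1 9 0 → sum 23
  kept (positions 1,3,...): 5 9 3 2 6 1 7 4 → sum 37
Total = 60.
60 mod 10 = 0, so the number is valid.

valid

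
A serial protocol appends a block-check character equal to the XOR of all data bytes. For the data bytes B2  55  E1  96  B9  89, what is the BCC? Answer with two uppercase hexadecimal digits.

A0

XOR the bytes together:
  start with 0xB2
  0xB2 ⊕ 0x55 = 0xE7
  0xE7 ⊕ 0xE1 = 0x06
  0x06 ⊕ 0x96 = 0x90
  0x90 ⊕ 0xB9 = 0x29
  0x29 ⊕ 0x89 = 0xA0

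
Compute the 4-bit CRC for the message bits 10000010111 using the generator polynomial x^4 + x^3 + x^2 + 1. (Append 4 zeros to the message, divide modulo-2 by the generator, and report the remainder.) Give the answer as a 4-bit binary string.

0111

Append 4 zeros: 100000101110000. Divide by 11101 (XOR where the leading bit is 1):
  pos 0: 10000 XOR 11101 = 01101
  pos 1: 11010 XOR 11101 = 00111
  pos 3: 11110 XOR 11101 = 00011
  pos 6: 11111 XOR 11101 = 00010
  pos 9: 10000 XOR 11101 = 01101
  pos 10: 11010 XOR 11101 = 00111
Remainder (last 4 bits) = 0111. This is the CRC / FCS.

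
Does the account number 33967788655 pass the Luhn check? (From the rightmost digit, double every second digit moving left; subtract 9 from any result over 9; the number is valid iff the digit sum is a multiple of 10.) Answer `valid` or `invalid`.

valid

From the right, keep odd positions and double even positions (subtract 9 from any doubled value over 9):
  doubled (positions 2,4,...): 1 7 5 3 6 → sum 22
  kept (positions 1,3,...): 5 6 8 7 9 3 → sum 38
Total = 60.
60 mod 10 = 0, so the number is valid.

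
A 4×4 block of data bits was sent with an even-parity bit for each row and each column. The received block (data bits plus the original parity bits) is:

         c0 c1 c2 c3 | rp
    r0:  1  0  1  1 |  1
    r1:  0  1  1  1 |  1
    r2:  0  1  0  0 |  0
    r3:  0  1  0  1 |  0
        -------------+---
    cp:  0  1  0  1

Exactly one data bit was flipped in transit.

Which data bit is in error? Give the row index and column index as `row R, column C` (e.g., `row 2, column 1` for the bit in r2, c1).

row 2, column 0

Recompute each row's even parity and compare to rp:
  r0: data parity 1, sent rp 1 → ok
  r1: data parity 1, sent rp 1 → ok
  r2: data parity 1, sent rp 0 → mismatch
  r3: data parity 0, sent rp 0 → ok
Recompute each column's even parity and compare to cp:
  c0: data parity 1, sent cp 0 → mismatch
  c1: data parity 1, sent cp 1 → ok
  c2: data parity 0, sent cp 0 → ok
  c3: data parity 1, sent cp 1 → ok
Exactly one row (r2) and one column (c0) fail → the flipped bit is at their intersection.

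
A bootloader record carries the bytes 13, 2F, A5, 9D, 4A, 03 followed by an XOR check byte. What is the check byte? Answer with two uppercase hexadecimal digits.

XOR the bytes together:
  start with 0x13
  0x13 ⊕ 0x2F = 0x3C
  0x3C ⊕ 0xA5 = 0x99
  0x99 ⊕ 0x9D = 0x04
  0x04 ⊕ 0x4A = 0x4E
  0x4E ⊕ 0x03 = 0x4D

4D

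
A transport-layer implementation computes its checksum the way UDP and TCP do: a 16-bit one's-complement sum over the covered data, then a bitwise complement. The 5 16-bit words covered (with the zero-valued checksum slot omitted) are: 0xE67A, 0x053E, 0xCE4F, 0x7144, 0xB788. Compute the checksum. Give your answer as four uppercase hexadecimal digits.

1D2A

One's-complement addition (fold any carry out of bit 15 back into bit 0):
  0xE67A + 0x053E = 0x0EBB8
  0xEBB8 + 0xCE4F = 0x1BA07 → wrap carry → 0xBA08
  0xBA08 + 0x7144 = 0x12B4C → wrap carry → 0x2B4D
  0x2B4D + 0xB788 = 0x0E2D5
One's-complement sum = 0xE2D5.
Checksum = ~0xE2D5 & 0xFFFF = 0x1D2A.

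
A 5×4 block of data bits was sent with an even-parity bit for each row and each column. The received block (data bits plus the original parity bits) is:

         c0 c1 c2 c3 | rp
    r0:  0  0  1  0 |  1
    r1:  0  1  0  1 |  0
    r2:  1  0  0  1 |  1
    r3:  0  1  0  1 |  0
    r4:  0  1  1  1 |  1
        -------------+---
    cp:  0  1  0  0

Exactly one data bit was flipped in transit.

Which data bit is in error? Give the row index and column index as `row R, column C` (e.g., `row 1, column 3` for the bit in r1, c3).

row 2, column 0

Recompute each row's even parity and compare to rp:
  r0: data parity 1, sent rp 1 → ok
  r1: data parity 0, sent rp 0 → ok
  r2: data parity 0, sent rp 1 → mismatch
  r3: data parity 0, sent rp 0 → ok
  r4: data parity 1, sent rp 1 → ok
Recompute each column's even parity and compare to cp:
  c0: data parity 1, sent cp 0 → mismatch
  c1: data parity 1, sent cp 1 → ok
  c2: data parity 0, sent cp 0 → ok
  c3: data parity 0, sent cp 0 → ok
Exactly one row (r2) and one column (c0) fail → the flipped bit is at their intersection.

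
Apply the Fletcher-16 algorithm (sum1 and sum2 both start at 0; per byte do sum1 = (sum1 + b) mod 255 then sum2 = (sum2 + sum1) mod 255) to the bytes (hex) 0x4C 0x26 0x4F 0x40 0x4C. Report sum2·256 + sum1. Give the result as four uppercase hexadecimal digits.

D04E

Running sums (mod 255):
  after byte 0 (0x4C): sum1=76, sum2=76
  after byte 1 (0x26): sum1=114, sum2=190
  after byte 2 (0x4F): sum1=193, sum2=128
  after byte 3 (0x40): sum1=2, sum2=130
  after byte 4 (0x4C): sum1=78, sum2=208
Checksum = sum2·256 + sum1 = 208·256 + 78 = 53326 = 0xD04E.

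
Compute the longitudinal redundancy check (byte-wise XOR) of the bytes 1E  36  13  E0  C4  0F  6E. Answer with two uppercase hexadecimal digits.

7E

XOR the bytes together:
  start with 0x1E
  0x1E ⊕ 0x36 = 0x28
  0x28 ⊕ 0x13 = 0x3B
  0x3B ⊕ 0xE0 = 0xDB
  0xDB ⊕ 0xC4 = 0x1F
  0x1F ⊕ 0x0F = 0x10
  0x10 ⊕ 0x6E = 0x7E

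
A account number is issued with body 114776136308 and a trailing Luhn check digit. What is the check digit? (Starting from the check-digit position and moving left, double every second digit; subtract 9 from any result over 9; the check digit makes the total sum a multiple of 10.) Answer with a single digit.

Partial digits right→left: 8 0 3 6 3 1 6 7 7 4 1 1
Double every second digit counting from the check-digit position (so the 1st, 3rd, 5th, ... of the partial from the right).
  doubled (with −9 where >9): 7 6 6 3 5 2 → sum 29
  kept as-is: 0 6 1 7 4 1 → sum 19
Total = 29 + 19 = 48.
Check digit = (10 − (48 mod 10)) mod 10 = 2.

2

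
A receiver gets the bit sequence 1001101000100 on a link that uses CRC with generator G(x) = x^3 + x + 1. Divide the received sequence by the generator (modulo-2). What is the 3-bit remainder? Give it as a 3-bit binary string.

Modulo-2 division of 1001101000100 by 1011:
  pos 0: 1001 XOR 1011 = 0010
  pos 2: 1010 XOR 1011 = 0001
  pos 5: 1100 XOR 1011 = 0111
  pos 6: 1110 XOR 1011 = 0101
  pos 7: 1011 XOR 1011 = 0000
Remainder = 000 (zero — the frame passes the CRC check).

000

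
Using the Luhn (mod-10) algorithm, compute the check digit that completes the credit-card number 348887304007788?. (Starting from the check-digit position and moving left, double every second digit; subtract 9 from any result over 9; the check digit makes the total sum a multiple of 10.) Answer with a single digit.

0

Partial digits right→left: 8 8 7 7 0 0 4 0 3 7 8 8 8 4 3
Double every second digit counting from the check-digit position (so the 1st, 3rd, 5th, ... of the partial from the right).
  doubled (with −9 where >9): 7 5 0 8 6 7 7 6 → sum 46
  kept as-is: 8 7 0 0 7 8 4 → sum 34
Total = 46 + 34 = 80.
Check digit = (10 − (80 mod 10)) mod 10 = 0.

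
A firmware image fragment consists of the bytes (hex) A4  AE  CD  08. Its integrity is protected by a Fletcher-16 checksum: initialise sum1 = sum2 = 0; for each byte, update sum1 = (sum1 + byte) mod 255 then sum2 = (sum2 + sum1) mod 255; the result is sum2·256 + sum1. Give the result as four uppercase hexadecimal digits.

4229

Running sums (mod 255):
  after byte 0 (A4): sum1=164, sum2=164
  after byte 1 (AE): sum1=83, sum2=247
  after byte 2 (CD): sum1=33, sum2=25
  after byte 3 (08): sum1=41, sum2=66
Checksum = sum2·256 + sum1 = 66·256 + 41 = 16937 = 0x4229.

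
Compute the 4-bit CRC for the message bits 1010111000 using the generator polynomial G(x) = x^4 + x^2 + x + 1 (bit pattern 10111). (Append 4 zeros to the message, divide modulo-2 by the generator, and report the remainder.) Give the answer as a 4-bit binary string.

1011

Append 4 zeros: 10101110000000. Divide by 10111 (XOR where the leading bit is 1):
  pos 0: 10101 XOR 10111 = 00010
  pos 3: 10110 XOR 10111 = 00001
  pos 7: 10000 XOR 10111 = 00111
  pos 9: 11100 XOR 10111 = 01011
Remainder (last 4 bits) = 1011. This is the CRC / FCS.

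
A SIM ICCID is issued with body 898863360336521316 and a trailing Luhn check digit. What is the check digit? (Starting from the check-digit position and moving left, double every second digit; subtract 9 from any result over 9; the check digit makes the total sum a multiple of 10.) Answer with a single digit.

Partial digits right→left: 6 1 3 1 2 5 6 3 3 0 6 3 3 6 8 8 9 8
Double every second digit counting from the check-digit position (so the 1st, 3rd, 5th, ... of the partial from the right).
  doubled (with −9 where >9): 3 6 4 3 6 3 6 7 9 → sum 47
  kept as-is: 1 1 5 3 0 3 6 8 8 → sum 35
Total = 47 + 35 = 82.
Check digit = (10 − (82 mod 10)) mod 10 = 8.

8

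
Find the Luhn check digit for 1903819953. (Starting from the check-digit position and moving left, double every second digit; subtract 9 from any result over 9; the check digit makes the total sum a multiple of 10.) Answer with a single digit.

5

Partial digits right→left: 3 5 9 9 1 8 3 0 9 1
Double every second digit counting from the check-digit position (so the 1st, 3rd, 5th, ... of the partial from the right).
  doubled (with −9 where >9): 6 9 2 6 9 → sum 32
  kept as-is: 5 9 8 0 1 → sum 23
Total = 32 + 23 = 55.
Check digit = (10 − (55 mod 10)) mod 10 = 5.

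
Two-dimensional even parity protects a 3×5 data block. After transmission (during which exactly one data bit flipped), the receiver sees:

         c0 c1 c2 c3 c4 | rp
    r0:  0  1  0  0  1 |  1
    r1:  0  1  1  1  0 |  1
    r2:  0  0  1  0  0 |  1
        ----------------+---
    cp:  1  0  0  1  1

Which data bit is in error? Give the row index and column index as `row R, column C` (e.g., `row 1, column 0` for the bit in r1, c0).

Recompute each row's even parity and compare to rp:
  r0: data parity 0, sent rp 1 → mismatch
  r1: data parity 1, sent rp 1 → ok
  r2: data parity 1, sent rp 1 → ok
Recompute each column's even parity and compare to cp:
  c0: data parity 0, sent cp 1 → mismatch
  c1: data parity 0, sent cp 0 → ok
  c2: data parity 0, sent cp 0 → ok
  c3: data parity 1, sent cp 1 → ok
  c4: data parity 1, sent cp 1 → ok
Exactly one row (r0) and one column (c0) fail → the flipped bit is at their intersection.

row 0, column 0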